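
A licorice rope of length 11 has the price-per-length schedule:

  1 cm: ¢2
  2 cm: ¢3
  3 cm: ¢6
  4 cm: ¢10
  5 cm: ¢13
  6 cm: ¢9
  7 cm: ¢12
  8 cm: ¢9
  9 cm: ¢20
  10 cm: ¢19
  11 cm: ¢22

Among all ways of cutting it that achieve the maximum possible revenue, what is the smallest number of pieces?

3

Consider every possible first cut. r[k] is the best of p[i]+r[k−i] over all sellable i≤k.
r[1] = 2
r[2] = 4  (first piece 1, then r[1]=2)
r[3] = 6  (first piece 1, then r[2]=4)
r[4] = 10
r[5] = 13
r[6] = 15  (first piece 1, then r[5]=13)
r[7] = 17  (first piece 1, then r[6]=15)
r[8] = 20  (first piece 4, then r[4]=10)
r[9] = 23  (first piece 4, then r[5]=13)
r[10] = 26  (first piece 5, then r[5]=13)
r[11] = 28  (first piece 1, then r[10]=26)
Maximum revenue is ¢28.
Now minimize piece count subject to staying optimal: for each k, pieces[k] = 1 + min over i with p[i]+r[k−i]=r[k] of pieces[k−i].
pieces[8] = 2
pieces[9] = 2
pieces[10] = 2
pieces[11] = 3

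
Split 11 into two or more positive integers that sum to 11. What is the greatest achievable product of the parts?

54

Define P[k] = max over 1≤i<k of i · max(k−i, P[k−i]); the inner max lets the remainder stay uncut if that's better.
Small cases: P[2]=1, P[3]=2.
P[4] = max(1*3, 2*2, 3*1) = 4
P[5] = max(1*4, 2*3, 3*2, 4*1) = 6
P[6] = max(1*6, 2*4, 3*3, 4*2, 5*1) = 9
P[7] = max(1*9, 2*6, 3*4, 4*3, 5*2, 6*1) = 12
P[8] = max(1*12, 2*9, 3*6, …, 6*2, 7*1) = 18
P[9] = max(1*18, 2*12, 3*9, …, 7*2, 8*1) = 27
P[10] = max(1*27, 2*18, 3*12, …, 8*2, 9*1) = 36
P[11] = max(1*36, 2*27, 3*18, …, 9*2, 10*1) = 54
One optimal split: 3 + 3 + 3 + 2; product 3*3*3*2 = 54.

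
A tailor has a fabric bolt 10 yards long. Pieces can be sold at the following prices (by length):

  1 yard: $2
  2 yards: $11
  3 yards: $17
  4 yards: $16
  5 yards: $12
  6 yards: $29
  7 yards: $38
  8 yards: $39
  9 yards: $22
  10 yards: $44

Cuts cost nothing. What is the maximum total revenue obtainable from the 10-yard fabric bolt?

56

Build r[k] bottom-up: r[k] = max over allowed piece i of (p[i] + r[k−i]).
r[1] = 2
r[2] = 11
r[3] = 17
r[4] = 22  (first piece 2, then r[2]=11)
r[5] = 28  (first piece 2, then r[3]=17)
r[6] = 34  (first piece 3, then r[3]=17)
r[7] = 39  (first piece 2, then r[5]=28)
r[8] = 45  (first piece 2, then r[6]=34)
r[9] = 51  (first piece 3, then r[6]=34)
r[10] = 56  (first piece 2, then r[8]=45)
One optimal cutting: 3 + 3 + 2 + 2 → $17 + $17 + $11 + $11 = $56.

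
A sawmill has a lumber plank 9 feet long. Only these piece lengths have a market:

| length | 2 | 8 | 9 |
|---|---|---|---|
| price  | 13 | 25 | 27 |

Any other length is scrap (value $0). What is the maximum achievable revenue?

Build best[k] bottom-up: best[k] = max over allowed piece i of (p[i] + best[k−i]).
best[1] = 0
best[2] = 13
best[3] = 13
best[4] = 26  (first piece 2, then best[2]=13)
best[5] = 26
best[6] = 39  (first piece 2, then best[4]=26)
best[7] = 39
best[8] = max(13+39, 25+0) = 52
best[9] = max(13+39, 25+0, 27+0) = 52
One optimal cutting: pieces 2 + 2 + 2 + 2 with 1 foot of scrap → $52.

52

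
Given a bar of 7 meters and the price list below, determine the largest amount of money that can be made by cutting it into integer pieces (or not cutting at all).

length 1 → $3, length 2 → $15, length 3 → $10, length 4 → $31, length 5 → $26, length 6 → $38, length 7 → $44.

Let best[k] be the best obtainable value from length k. For each k, try every first piece i and keep the best of price[i] + best[k−i].
best[1] = 3
best[2] = 15
best[3] = 18  (first piece 1, then best[2]=15)
best[4] = 31
best[5] = 34  (first piece 1, then best[4]=31)
best[6] = 46  (first piece 2, then best[4]=31)
best[7] = 49  (first piece 1, then best[6]=46)
One optimal cutting: 4 + 2 + 1 → $31 + $15 + $3 = $49.

49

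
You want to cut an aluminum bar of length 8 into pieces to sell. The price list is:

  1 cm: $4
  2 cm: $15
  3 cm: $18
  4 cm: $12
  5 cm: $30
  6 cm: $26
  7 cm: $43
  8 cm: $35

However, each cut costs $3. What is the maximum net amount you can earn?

Build v[k] bottom-up: v[k] = max over allowed piece i of (p[i] + v[k−i]) − 3 per cut.
v[1] = 4
v[2] = max(4+4-3, 15+0) = 15
v[3] = max(4+15-3, 15+4-3, 18+0) = 18
v[4] = max(4+18-3, 15+15-3, 18+4-3, 12+0) = 27
v[5] = max(4+27-3, 15+18-3, 18+15-3, 12+4-3, 30+0) = 30
v[6] = max(4+30-3, 15+27-3, 18+18-3, 12+15-3, 30+4-3, 26+0) = 39
v[7] = max(4+39-3, 15+30-3, 18+27-3, …, 26+4-3, 43+0) = 43
v[8] = max(4+43-3, 15+39-3, 18+30-3, …, 43+4-3, 35+0) = 51
One optimal plan: pieces 2 + 2 + 2 + 2 (3 cuts) → $60 − $9 = $51.

51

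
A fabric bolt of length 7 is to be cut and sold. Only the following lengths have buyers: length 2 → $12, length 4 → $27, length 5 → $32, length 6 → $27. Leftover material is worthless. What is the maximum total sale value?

44

Consider every possible first cut. f[k] is the best of p[i]+f[k−i] over all sellable i≤k.
f[1] = 0
f[2] = 12
f[3] = 12
f[4] = max(12+12, 27+0) = 27
f[5] = max(12+12, 27+0, 32+0) = 32
f[6] = max(12+27, 27+12, 32+0, 27+0) = 39
f[7] = max(12+32, 27+12, 32+12, 27+0) = 44
One optimal cutting: 5 + 2 → $44.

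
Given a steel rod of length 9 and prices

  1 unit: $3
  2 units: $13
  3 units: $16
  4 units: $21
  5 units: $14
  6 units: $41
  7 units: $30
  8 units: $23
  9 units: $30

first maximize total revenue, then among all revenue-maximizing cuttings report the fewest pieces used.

Consider every possible first cut. r[k] is the best of p[i]+r[k−i] over all sellable i≤k.
r[1] = 3
r[2] = 13
r[3] = 16  (first piece 1, then r[2]=13)
r[4] = 26  (first piece 2, then r[2]=13)
r[5] = 29  (first piece 1, then r[4]=26)
r[6] = 41
r[7] = 44  (first piece 1, then r[6]=41)
r[8] = 54  (first piece 2, then r[6]=41)
r[9] = 57  (first piece 1, then r[8]=54)
Maximum revenue is $57.
Now minimize piece count subject to staying optimal: for each k, pieces[k] = 1 + min over i with p[i]+r[k−i]=r[k] of pieces[k−i].
pieces[6] = 1
pieces[7] = 2
pieces[8] = 2
pieces[9] = 2

2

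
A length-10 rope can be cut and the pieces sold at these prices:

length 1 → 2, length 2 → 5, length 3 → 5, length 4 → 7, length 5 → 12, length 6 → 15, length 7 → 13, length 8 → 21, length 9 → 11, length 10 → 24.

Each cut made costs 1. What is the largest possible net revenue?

25

Let r[k] be the best obtainable value from length k. For each k, try every first piece i and keep the best of price[i] + r[k−i] minus the 1 cut fee when i<k.
r[1] = 2
r[2] = 5
r[3] = 6  (first piece 1, then r[2]=5)
r[4] = 9  (first piece 2, then r[2]=5)
r[5] = 12
r[6] = 15
r[7] = 16  (first piece 1, then r[6]=15)
r[8] = 21
r[9] = 22  (first piece 1, then r[8]=21)
r[10] = 25  (first piece 2, then r[8]=21)
One optimal plan: pieces 8 + 2 (1 cut) → 26 − 1 = 25.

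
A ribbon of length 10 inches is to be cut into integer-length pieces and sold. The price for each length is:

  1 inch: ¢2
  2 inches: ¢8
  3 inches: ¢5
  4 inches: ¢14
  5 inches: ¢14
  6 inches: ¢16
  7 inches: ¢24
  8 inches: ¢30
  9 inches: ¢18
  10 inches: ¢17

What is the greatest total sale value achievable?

Build best[k] bottom-up: best[k] = max over allowed piece i of (p[i] + best[k−i]).
best[1] = 2
best[2] = 8
best[3] = 10  (first piece 1, then best[2]=8)
best[4] = 16  (first piece 2, then best[2]=8)
best[5] = 18  (first piece 1, then best[4]=16)
best[6] = 24  (first piece 2, then best[4]=16)
best[7] = 26  (first piece 1, then best[6]=24)
best[8] = 32  (first piece 2, then best[6]=24)
best[9] = 34  (first piece 1, then best[8]=32)
best[10] = 40  (first piece 2, then best[8]=32)
One optimal cutting: 2 + 2 + 2 + 2 + 2 → ¢8 + ¢8 + ¢8 + ¢8 + ¢8 = ¢40.

40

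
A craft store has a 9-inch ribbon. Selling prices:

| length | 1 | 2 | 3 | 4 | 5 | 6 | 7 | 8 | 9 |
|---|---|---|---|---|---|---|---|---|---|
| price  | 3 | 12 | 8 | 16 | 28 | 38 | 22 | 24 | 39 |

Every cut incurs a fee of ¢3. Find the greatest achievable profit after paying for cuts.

47

Build r[k] bottom-up: r[k] = max over allowed piece i of (p[i] + r[k−i]) − 3 per cut.
r[1] = 3
r[2] = 12
r[3] = 12  (first piece 1, then r[2]=12)
r[4] = 21  (first piece 2, then r[2]=12)
r[5] = 28
r[6] = 38
r[7] = 38  (first piece 1, then r[6]=38)
r[8] = 47  (first piece 2, then r[6]=38)
r[9] = 47  (first piece 1, then r[8]=47)
One optimal plan: pieces 6 + 2 + 1 (2 cuts) → ¢53 − ¢6 = ¢47.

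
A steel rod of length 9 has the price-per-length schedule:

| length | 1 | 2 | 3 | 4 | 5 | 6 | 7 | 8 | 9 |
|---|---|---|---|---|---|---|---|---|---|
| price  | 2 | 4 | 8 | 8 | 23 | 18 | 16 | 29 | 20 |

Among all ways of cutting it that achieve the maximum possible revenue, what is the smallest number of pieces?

3

Let r[k] be the best obtainable value from length k. For each k, try every first piece i and keep the best of price[i] + r[k−i].
r[1] = 2
r[2] = max(2+2, 4+0) = 4
r[3] = max(2+4, 4+2, 8+0) = 8
r[4] = max(2+8, 4+4, 8+2, 8+0) = 10
r[5] = max(2+10, 4+8, 8+4, 8+2, 23+0) = 23
r[6] = max(2+23, 4+10, 8+8, 8+4, 23+2, 18+0) = 25
r[7] = max(2+25, 4+23, 8+10, …, 18+2, 16+0) = 27
r[8] = max(2+27, 4+25, 8+23, …, 16+2, 29+0) = 31
r[9] = max(2+31, 4+27, 8+25, …, 29+2, 20+0) = 33
Maximum revenue is $33.
Now minimize piece count subject to staying optimal: for each k, pieces[k] = 1 + min over i with p[i]+r[k−i]=r[k] of pieces[k−i].
pieces[6] = 2
pieces[7] = 2
pieces[8] = 2
pieces[9] = 3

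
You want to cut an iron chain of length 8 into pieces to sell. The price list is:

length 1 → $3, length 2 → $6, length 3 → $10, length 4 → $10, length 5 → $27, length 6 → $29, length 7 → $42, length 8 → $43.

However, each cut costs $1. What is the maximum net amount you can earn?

Build net[k] bottom-up: net[k] = max over allowed piece i of (p[i] + net[k−i]) − 1 per cut.
net[1] = 3
net[2] = max(3+3-1, 6+0) = 6
net[3] = max(3+6-1, 6+3-1, 10+0) = 10
net[4] = max(3+10-1, 6+6-1, 10+3-1, 10+0) = 12
net[5] = max(3+12-1, 6+10-1, 10+6-1, 10+3-1, 27+0) = 27
net[6] = max(3+27-1, 6+12-1, 10+10-1, 10+6-1, 27+3-1, 29+0) = 29
net[7] = max(3+29-1, 6+27-1, 10+12-1, …, 29+3-1, 42+0) = 42
net[8] = max(3+42-1, 6+29-1, 10+27-1, …, 42+3-1, 43+0) = 44
One optimal plan: pieces 7 + 1 (1 cut) → $45 − $1 = $44.

44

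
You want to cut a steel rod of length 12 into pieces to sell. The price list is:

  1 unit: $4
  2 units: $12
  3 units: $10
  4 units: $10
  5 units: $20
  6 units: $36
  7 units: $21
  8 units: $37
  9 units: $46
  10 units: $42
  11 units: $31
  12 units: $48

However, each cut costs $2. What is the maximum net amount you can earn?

Let net[k] be the best obtainable value from length k. For each k, try every first piece i and keep the best of price[i] + net[k−i] minus the 2 cut fee when i<k.
net[1] = 4
net[2] = max(4+4-2, 12+0) = 12
net[3] = max(4+12-2, 12+4-2, 10+0) = 14
net[4] = max(4+14-2, 12+12-2, 10+4-2, 10+0) = 22
net[5] = max(4+22-2, 12+14-2, 10+12-2, 10+4-2, 20+0) = 24
net[6] = max(4+24-2, 12+22-2, 10+14-2, 10+12-2, 20+4-2, 36+0) = 36
net[7] = max(4+36-2, 12+24-2, 10+22-2, …, 36+4-2, 21+0) = 38
net[8] = max(4+38-2, 12+36-2, 10+24-2, …, 21+4-2, 37+0) = 46
net[9] = max(4+46-2, 12+38-2, 10+36-2, …, 37+4-2, 46+0) = 48
net[10] = max(4+48-2, 12+46-2, 10+38-2, …, 46+4-2, 42+0) = 56
net[11] = max(4+56-2, 12+48-2, 10+46-2, …, 42+4-2, 31+0) = 58
net[12] = max(4+58-2, 12+56-2, 10+48-2, …, 31+4-2, 48+0) = 70
One optimal plan: pieces 6 + 6 (1 cut) → $72 − $2 = $70.

70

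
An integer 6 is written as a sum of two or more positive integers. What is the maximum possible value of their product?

9

Fill m[k] for k=2..6: at each k try every first piece i and multiply by the better of (k−i) uncut or m[k−i].
m[2] = 1×max(1,0) = 1×1 = 1
m[3] = 1×max(2,1) = 1×2 = 2
m[4] = 2×max(2,1) = 2×2 = 4
m[5] = 2×max(3,2) = 2×3 = 6
m[6] = 3×max(3,2) = 3×3 = 9
One optimal split: 3 + 3; product 3×3 = 9.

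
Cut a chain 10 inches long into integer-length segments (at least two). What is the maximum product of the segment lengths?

Let prod[k] be the best product for length k (with at least one cut). For each first piece i, the rest contributes max(k−i, prod[k−i]).
prod[2] = 1×max(1,0) = 1×1 = 1
prod[3] = 1×max(2,1) = 1×2 = 2
prod[4] = 2×max(2,1) = 2×2 = 4
prod[5] = 2×max(3,2) = 2×3 = 6
prod[6] = 3×max(3,2) = 3×3 = 9
prod[7] = 2×max(5,6) = 2×6 = 12
prod[8] = 2×max(6,9) = 2×9 = 18
prod[9] = 3×max(6,9) = 3×9 = 27
prod[10] = 2×max(8,18) = 2×18 = 36
One optimal split: 3 + 3 + 2 + 2; product 3×3×2×2 = 36.

36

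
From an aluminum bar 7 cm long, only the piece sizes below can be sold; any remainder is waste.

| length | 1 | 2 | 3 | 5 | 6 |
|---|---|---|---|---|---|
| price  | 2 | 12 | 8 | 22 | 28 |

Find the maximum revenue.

38

Consider every possible first cut. r[k] is the best of p[i]+r[k−i] over all sellable i≤k.
r[1] = 2
r[2] = 12
r[3] = 14  (first piece 1, then r[2]=12)
r[4] = 24  (first piece 2, then r[2]=12)
r[5] = 26  (first piece 1, then r[4]=24)
r[6] = 36  (first piece 2, then r[4]=24)
r[7] = 38  (first piece 1, then r[6]=36)
One optimal cutting: 2 + 2 + 2 + 1 → $38.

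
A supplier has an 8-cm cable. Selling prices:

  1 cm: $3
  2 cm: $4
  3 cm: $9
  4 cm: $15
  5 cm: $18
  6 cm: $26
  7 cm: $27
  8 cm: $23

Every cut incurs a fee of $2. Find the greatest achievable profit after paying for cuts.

Let r[k] be the best obtainable value from length k. For each k, try every first piece i and keep the best of price[i] + r[k−i] minus the 2 cut fee when i<k.
r[1] = 3
r[2] = 4  (first piece 1, then r[1]=3)
r[3] = 9
r[4] = 15
r[5] = 18
r[6] = 26
r[7] = 27  (first piece 1, then r[6]=26)
r[8] = 28  (first piece 1, then r[7]=27)
One optimal plan: pieces 6 + 1 + 1 (2 cuts) → $32 − $4 = $28.

28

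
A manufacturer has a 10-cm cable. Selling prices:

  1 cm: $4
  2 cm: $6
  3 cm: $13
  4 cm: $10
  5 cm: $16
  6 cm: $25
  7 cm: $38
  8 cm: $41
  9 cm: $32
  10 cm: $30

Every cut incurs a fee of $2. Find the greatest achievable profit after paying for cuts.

Let v[k] be the best obtainable value from length k. For each k, try every first piece i and keep the best of price[i] + v[k−i] minus the 2 cut fee when i<k.
v[1] = 4
v[2] = max(4+4-2, 6+0) = 6
v[3] = max(4+6-2, 6+4-2, 13+0) = 13
v[4] = max(4+13-2, 6+6-2, 13+4-2, 10+0) = 15
v[5] = max(4+15-2, 6+13-2, 13+6-2, 10+4-2, 16+0) = 17
v[6] = max(4+17-2, 6+15-2, 13+13-2, 10+6-2, 16+4-2, 25+0) = 25
v[7] = max(4+25-2, 6+17-2, 13+15-2, …, 25+4-2, 38+0) = 38
v[8] = max(4+38-2, 6+25-2, 13+17-2, …, 38+4-2, 41+0) = 41
v[9] = max(4+41-2, 6+38-2, 13+25-2, …, 41+4-2, 32+0) = 43
v[10] = max(4+43-2, 6+41-2, 13+38-2, …, 32+4-2, 30+0) = 49
One optimal plan: pieces 7 + 3 (1 cut) → $51 − $2 = $49.

49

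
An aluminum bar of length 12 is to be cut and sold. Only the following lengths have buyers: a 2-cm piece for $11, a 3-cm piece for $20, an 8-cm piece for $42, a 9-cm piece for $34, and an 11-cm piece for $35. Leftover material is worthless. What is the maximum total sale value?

80

Consider every possible first cut. r[k] is the best of p[i]+r[k−i] over all sellable i≤k.
r[1] = 0
r[2] = 11
r[3] = max(11+0, 20+0) = 20
r[4] = max(11+11, 20+0) = 22
r[5] = max(11+20, 20+11) = 31
r[6] = max(11+22, 20+20) = 40
r[7] = max(11+31, 20+22) = 42
r[8] = max(11+40, 20+31, 42+0) = 51
r[9] = max(11+42, 20+40, 42+0, 34+0) = 60
r[10] = max(11+51, 20+42, 42+11, 34+0) = 62
r[11] = max(11+60, 20+51, 42+20, 34+11, 35+0) = 71
r[12] = max(11+62, 20+60, 42+22, 34+20, 35+0) = 80
One optimal cutting: 3 + 3 + 3 + 3 → $80.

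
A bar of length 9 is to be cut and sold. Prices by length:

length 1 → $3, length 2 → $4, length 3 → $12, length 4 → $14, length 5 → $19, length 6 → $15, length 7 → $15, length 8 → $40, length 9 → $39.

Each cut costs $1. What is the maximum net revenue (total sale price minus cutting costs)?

Let r[k] be the best obtainable value from length k. For each k, try every first piece i and keep the best of price[i] + r[k−i] minus the 1 cut fee when i<k.
r[1] = 3
r[2] = 5  (first piece 1, then r[1]=3)
r[3] = 12
r[4] = 14  (first piece 1, then r[3]=12)
r[5] = 19
r[6] = 23  (first piece 3, then r[3]=12)
r[7] = 25  (first piece 1, then r[6]=23)
r[8] = 40
r[9] = 42  (first piece 1, then r[8]=40)
One optimal plan: pieces 8 + 1 (1 cut) → $43 − $1 = $42.

42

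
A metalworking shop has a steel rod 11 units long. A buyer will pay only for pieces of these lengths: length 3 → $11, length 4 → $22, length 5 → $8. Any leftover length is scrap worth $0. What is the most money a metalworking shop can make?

Consider every possible first cut. f[k] is the best of p[i]+f[k−i] over all sellable i≤k.
f[1] = 0
f[2] = 0
f[3] = 11
f[4] = max(11+0, 22+0) = 22
f[5] = max(11+0, 22+0, 8+0) = 22
f[6] = max(11+11, 22+0, 8+0) = 22
f[7] = max(11+22, 22+11, 8+0) = 33
f[8] = max(11+22, 22+22, 8+11) = 44
f[9] = max(11+22, 22+22, 8+22) = 44
f[10] = max(11+33, 22+22, 8+22) = 44
f[11] = max(11+44, 22+33, 8+22) = 55
One optimal cutting: 4 + 4 + 3 → $55.

55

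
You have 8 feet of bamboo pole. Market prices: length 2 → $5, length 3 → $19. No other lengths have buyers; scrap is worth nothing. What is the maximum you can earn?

Build r[k] bottom-up: r[k] = max over allowed piece i of (p[i] + r[k−i]).
r[1] = 0
r[2] = 5
r[3] = 19
r[4] = 19
r[5] = 24  (first piece 2, then r[3]=19)
r[6] = 38  (first piece 3, then r[3]=19)
r[7] = 38
r[8] = 43  (first piece 2, then r[6]=38)
One optimal cutting: 3 + 3 + 2 → $43.

43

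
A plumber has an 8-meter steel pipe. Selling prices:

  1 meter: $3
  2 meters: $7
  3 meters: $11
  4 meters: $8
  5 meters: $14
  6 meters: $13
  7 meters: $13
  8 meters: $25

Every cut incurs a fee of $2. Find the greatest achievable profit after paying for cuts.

Consider every possible first cut. v[k] is the best of p[i]+v[k−i] over all sellable i≤k, charging 2 whenever i<k.
v[1] = 3
v[2] = max(3+3-2, 7+0) = 7
v[3] = max(3+7-2, 7+3-2, 11+0) = 11
v[4] = max(3+11-2, 7+7-2, 11+3-2, 8+0) = 12
v[5] = max(3+12-2, 7+11-2, 11+7-2, 8+3-2, 14+0) = 16
v[6] = max(3+16-2, 7+12-2, 11+11-2, 8+7-2, 14+3-2, 13+0) = 20
v[7] = max(3+20-2, 7+16-2, 11+12-2, …, 13+3-2, 13+0) = 21
v[8] = max(3+21-2, 7+20-2, 11+16-2, …, 13+3-2, 25+0) = 25
One optimal plan: pieces 3 + 3 + 2 (2 cuts) → $29 − $4 = $25.

25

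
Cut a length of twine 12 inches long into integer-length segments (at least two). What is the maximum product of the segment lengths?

Let P[k] be the best product for length k (with at least one cut). For each first piece i, the rest contributes max(k−i, P[k−i]).
P[2] = 1·max(1,0) = 1·1 = 1
P[3] = 1·max(2,1) = 1·2 = 2
P[4] = 2·max(2,1) = 2·2 = 4
P[5] = 2·max(3,2) = 2·3 = 6
P[6] = 3·max(3,2) = 3·3 = 9
P[7] = 2·max(5,6) = 2·6 = 12
P[8] = 2·max(6,9) = 2·9 = 18
P[9] = 3·max(6,9) = 3·9 = 27
P[10] = 2·max(8,18) = 2·18 = 36
P[11] = 2·max(9,27) = 2·27 = 54
P[12] = 3·max(9,27) = 3·27 = 81
One optimal split: 3 + 3 + 3 + 3; product 3·3·3·3 = 81.

81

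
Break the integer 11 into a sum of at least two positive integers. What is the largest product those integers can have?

Let g[k] be the best product for length k (with at least one cut). For each first piece i, the rest contributes max(k−i, g[k−i]).
g[2] = 1*max(1,0) = 1*1 = 1
g[3] = 1*max(2,1) = 1*2 = 2
g[4] = 2*max(2,1) = 2*2 = 4
g[5] = 2*max(3,2) = 2*3 = 6
g[6] = 3*max(3,2) = 3*3 = 9
g[7] = 2*max(5,6) = 2*6 = 12
g[8] = 2*max(6,9) = 2*9 = 18
g[9] = 3*max(6,9) = 3*9 = 27
g[10] = 2*max(8,18) = 2*18 = 36
g[11] = 2*max(9,27) = 2*27 = 54
One optimal split: 3 + 3 + 3 + 2; product 3*3*3*2 = 54.

54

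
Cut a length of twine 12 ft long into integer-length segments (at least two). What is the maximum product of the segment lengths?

Define m[k] = max over 1≤i<k of i · max(k−i, m[k−i]); the inner max lets the remainder stay uncut if that's better.
Small cases: m[2]=1, m[3]=2, m[4]=4, m[5]=6, m[6]=9.
m[7] = max(1*9, 2*6, 3*4, 4*3, 5*2, 6*1) = 12
m[8] = max(1*12, 2*9, 3*6, …, 6*2, 7*1) = 18
m[9] = max(1*18, 2*12, 3*9, …, 7*2, 8*1) = 27
m[10] = max(1*27, 2*18, 3*12, …, 8*2, 9*1) = 36
m[11] = max(1*36, 2*27, 3*18, …, 9*2, 10*1) = 54
m[12] = max(1*54, 2*36, 3*27, …, 10*2, 11*1) = 81
One optimal split: 3 + 3 + 3 + 3; product 3*3*3*3 = 81.

81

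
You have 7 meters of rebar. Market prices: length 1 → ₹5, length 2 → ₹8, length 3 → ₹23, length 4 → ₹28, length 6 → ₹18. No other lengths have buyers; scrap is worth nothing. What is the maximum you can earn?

51

Let r[k] be the best obtainable value from length k. For each k, try every first piece i and keep the best of price[i] + r[k−i].
r[1] = 5
r[2] = max(5+5, 8+0) = 10
r[3] = max(5+10, 8+5, 23+0) = 23
r[4] = max(5+23, 8+10, 23+5, 28+0) = 28
r[5] = max(5+28, 8+23, 23+10, 28+5) = 33
r[6] = max(5+33, 8+28, 23+23, 28+10, 18+0) = 46
r[7] = max(5+46, 8+33, 23+28, 28+23, 18+5) = 51
One optimal cutting: 3 + 3 + 1 → ₹51.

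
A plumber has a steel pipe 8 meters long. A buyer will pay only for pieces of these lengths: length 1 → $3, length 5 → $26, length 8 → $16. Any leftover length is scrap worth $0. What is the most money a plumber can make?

Let f[k] be the best obtainable value from length k. For each k, try every first piece i and keep the best of price[i] + f[k−i].
f[1] = 3
f[2] = 6  (first piece 1, then f[1]=3)
f[3] = 9  (first piece 1, then f[2]=6)
f[4] = 12  (first piece 1, then f[3]=9)
f[5] = 26
f[6] = 29  (first piece 1, then f[5]=26)
f[7] = 32  (first piece 1, then f[6]=29)
f[8] = 35  (first piece 1, then f[7]=32)
One optimal cutting: 5 + 1 + 1 + 1 → $35.

35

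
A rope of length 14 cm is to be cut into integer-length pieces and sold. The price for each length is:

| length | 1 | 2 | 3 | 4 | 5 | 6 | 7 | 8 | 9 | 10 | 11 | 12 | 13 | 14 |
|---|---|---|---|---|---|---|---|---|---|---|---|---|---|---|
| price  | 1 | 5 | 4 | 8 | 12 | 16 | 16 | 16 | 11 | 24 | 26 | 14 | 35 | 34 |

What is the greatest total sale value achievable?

37

Consider every possible first cut. v[k] is the best of p[i]+v[k−i] over all sellable i≤k.
v[1] = 1
v[2] = max(1+1, 5+0) = 5
v[3] = max(1+5, 5+1, 4+0) = 6
v[4] = max(1+6, 5+5, 4+1, 8+0) = 10
v[5] = max(1+10, 5+6, 4+5, 8+1, 12+0) = 12
v[6] = max(1+12, 5+10, 4+6, 8+5, 12+1, 16+0) = 16
v[7] = max(1+16, 5+12, 4+10, …, 16+1, 16+0) = 17
v[8] = max(1+17, 5+16, 4+12, …, 16+1, 16+0) = 21
v[9] = max(1+21, 5+17, 4+16, …, 16+1, 11+0) = 22
v[10] = max(1+22, 5+21, 4+17, …, 11+1, 24+0) = 26
v[11] = max(1+26, 5+22, 4+21, …, 24+1, 26+0) = 28
v[12] = max(1+28, 5+26, 4+22, …, 26+1, 14+0) = 32
v[13] = max(1+32, 5+28, 4+26, …, 14+1, 35+0) = 35
v[14] = max(1+35, 5+32, 4+28, …, 35+1, 34+0) = 37
One optimal cutting: 6 + 6 + 2 → €16 + €16 + €5 = €37.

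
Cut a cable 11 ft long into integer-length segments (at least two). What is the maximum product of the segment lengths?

54

Define prod[k] = max over 1≤i<k of i · max(k−i, prod[k−i]); the inner max lets the remainder stay uncut if that's better.
prod[2] = 1·max(1,0) = 1·1 = 1
prod[3] = 1·max(2,1) = 1·2 = 2
prod[4] = 2·max(2,1) = 2·2 = 4
prod[5] = 2·max(3,2) = 2·3 = 6
prod[6] = 3·max(3,2) = 3·3 = 9
prod[7] = 2·max(5,6) = 2·6 = 12
prod[8] = 2·max(6,9) = 2·9 = 18
prod[9] = 3·max(6,9) = 3·9 = 27
prod[10] = 2·max(8,18) = 2·18 = 36
prod[11] = 2·max(9,27) = 2·27 = 54
One optimal split: 3 + 3 + 3 + 2; product 3·3·3·2 = 54.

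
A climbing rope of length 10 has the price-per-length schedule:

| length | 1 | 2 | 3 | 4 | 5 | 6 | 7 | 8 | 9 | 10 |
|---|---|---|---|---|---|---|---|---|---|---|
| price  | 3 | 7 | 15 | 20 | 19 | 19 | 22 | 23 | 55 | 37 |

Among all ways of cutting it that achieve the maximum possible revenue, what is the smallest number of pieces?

Build r[k] bottom-up: r[k] = max over allowed piece i of (p[i] + r[k−i]).
r[1] = 3
r[2] = max(3+3, 7+0) = 7
r[3] = max(3+7, 7+3, 15+0) = 15
r[4] = max(3+15, 7+7, 15+3, 20+0) = 20
r[5] = max(3+20, 7+15, 15+7, 20+3, 19+0) = 23
r[6] = max(3+23, 7+20, 15+15, 20+7, 19+3, 19+0) = 30
r[7] = max(3+30, 7+23, 15+20, …, 19+3, 22+0) = 35
r[8] = max(3+35, 7+30, 15+23, …, 22+3, 23+0) = 40
r[9] = max(3+40, 7+35, 15+30, …, 23+3, 55+0) = 55
r[10] = max(3+55, 7+40, 15+35, …, 55+3, 37+0) = 58
Maximum revenue is €58.
Now minimize piece count subject to staying optimal: for each k, pieces[k] = 1 + min over i with p[i]+r[k−i]=r[k] of pieces[k−i].
pieces[7] = 2
pieces[8] = 2
pieces[9] = 1
pieces[10] = 2

2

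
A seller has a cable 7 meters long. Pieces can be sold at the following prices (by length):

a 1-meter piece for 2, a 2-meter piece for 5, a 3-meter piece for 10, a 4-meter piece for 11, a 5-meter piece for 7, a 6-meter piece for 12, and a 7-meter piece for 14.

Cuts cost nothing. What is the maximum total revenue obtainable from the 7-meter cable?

22

Consider every possible first cut. R[k] is the best of p[i]+R[k−i] over all sellable i≤k.
R[1] = 2
R[2] = max(2+2, 5+0) = 5
R[3] = max(2+5, 5+2, 10+0) = 10
R[4] = max(2+10, 5+5, 10+2, 11+0) = 12
R[5] = max(2+12, 5+10, 10+5, 11+2, 7+0) = 15
R[6] = max(2+15, 5+12, 10+10, 11+5, 7+2, 12+0) = 20
R[7] = max(2+20, 5+15, 10+12, …, 12+2, 14+0) = 22
One optimal cutting: 3 + 3 + 1 → 10 + 10 + 2 = 22.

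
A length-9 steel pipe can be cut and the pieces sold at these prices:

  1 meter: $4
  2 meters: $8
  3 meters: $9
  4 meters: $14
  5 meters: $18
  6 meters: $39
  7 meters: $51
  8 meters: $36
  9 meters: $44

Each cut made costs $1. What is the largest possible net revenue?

58

Let v[k] be the best obtainable value from length k. For each k, try every first piece i and keep the best of price[i] + v[k−i] minus the 1 cut fee when i<k.
v[1] = 4
v[2] = 8
v[3] = 11  (first piece 1, then v[2]=8)
v[4] = 15  (first piece 2, then v[2]=8)
v[5] = 18  (first piece 1, then v[4]=15)
v[6] = 39
v[7] = 51
v[8] = 54  (first piece 1, then v[7]=51)
v[9] = 58  (first piece 2, then v[7]=51)
One optimal plan: pieces 7 + 2 (1 cut) → $59 − $1 = $58.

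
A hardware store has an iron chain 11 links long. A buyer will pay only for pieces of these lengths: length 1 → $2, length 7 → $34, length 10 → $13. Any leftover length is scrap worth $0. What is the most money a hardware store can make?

Build f[k] bottom-up: f[k] = max over allowed piece i of (p[i] + f[k−i]).
f[1] = 2
f[2] = 4  (first piece 1, then f[1]=2)
f[3] = 6  (first piece 1, then f[2]=4)
f[4] = 8  (first piece 1, then f[3]=6)
f[5] = 10  (first piece 1, then f[4]=8)
f[6] = 12  (first piece 1, then f[5]=10)
f[7] = 34
f[8] = 36  (first piece 1, then f[7]=34)
f[9] = 38  (first piece 1, then f[8]=36)
f[10] = 40  (first piece 1, then f[9]=38)
f[11] = 42  (first piece 1, then f[10]=40)
One optimal cutting: 7 + 1 + 1 + 1 + 1 → $42.

42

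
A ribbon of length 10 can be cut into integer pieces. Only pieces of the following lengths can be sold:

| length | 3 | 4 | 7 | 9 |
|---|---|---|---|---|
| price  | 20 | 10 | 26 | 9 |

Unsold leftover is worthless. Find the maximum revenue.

60

Consider every possible first cut. r[k] is the best of p[i]+r[k−i] over all sellable i≤k.
r[1] = 0
r[2] = 0
r[3] = 20
r[4] = 20
r[5] = 20
r[6] = 40  (first piece 3, then r[3]=20)
r[7] = 40
r[8] = 40
r[9] = 60  (first piece 3, then r[6]=40)
r[10] = 60
One optimal cutting: pieces 3 + 3 + 3 with 1 inch of scrap → ¢60.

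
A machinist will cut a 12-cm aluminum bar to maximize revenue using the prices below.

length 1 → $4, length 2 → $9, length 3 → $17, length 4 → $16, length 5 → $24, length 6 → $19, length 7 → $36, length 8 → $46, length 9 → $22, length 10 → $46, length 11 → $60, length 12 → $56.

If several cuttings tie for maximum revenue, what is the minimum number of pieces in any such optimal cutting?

Consider every possible first cut. r[k] is the best of p[i]+r[k−i] over all sellable i≤k.
r[1] = 4
r[2] = 9
r[3] = 17
r[4] = 21  (first piece 1, then r[3]=17)
r[5] = 26  (first piece 2, then r[3]=17)
r[6] = 34  (first piece 3, then r[3]=17)
r[7] = 38  (first piece 1, then r[6]=34)
r[8] = 46
r[9] = 51  (first piece 3, then r[6]=34)
r[10] = 55  (first piece 1, then r[9]=51)
r[11] = 63  (first piece 3, then r[8]=46)
r[12] = 68  (first piece 3, then r[9]=51)
Maximum revenue is $68.
Now minimize piece count subject to staying optimal: for each k, pieces[k] = 1 + min over i with p[i]+r[k−i]=r[k] of pieces[k−i].
pieces[9] = 3
pieces[10] = 2
pieces[11] = 2
pieces[12] = 4

4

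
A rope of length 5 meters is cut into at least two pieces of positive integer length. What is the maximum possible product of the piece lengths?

Define g[k] = max over 1≤i<k of i · max(k−i, g[k−i]); the inner max lets the remainder stay uncut if that's better.
g[2] = 1×max(1,0) = 1×1 = 1
g[3] = 1×max(2,1) = 1×2 = 2
g[4] = 2×max(2,1) = 2×2 = 4
g[5] = 2×max(3,2) = 2×3 = 6
One optimal split: 3 + 2; product 3×2 = 6.

6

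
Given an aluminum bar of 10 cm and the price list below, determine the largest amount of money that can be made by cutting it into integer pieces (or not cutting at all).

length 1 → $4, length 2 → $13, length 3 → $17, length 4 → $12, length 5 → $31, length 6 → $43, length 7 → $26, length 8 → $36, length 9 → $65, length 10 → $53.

69

Build best[k] bottom-up: best[k] = max over allowed piece i of (p[i] + best[k−i]).
best[1] = 4
best[2] = max(4+4, 13+0) = 13
best[3] = max(4+13, 13+4, 17+0) = 17
best[4] = max(4+17, 13+13, 17+4, 12+0) = 26
best[5] = max(4+26, 13+17, 17+13, 12+4, 31+0) = 31
best[6] = max(4+31, 13+26, 17+17, 12+13, 31+4, 43+0) = 43
best[7] = max(4+43, 13+31, 17+26, …, 43+4, 26+0) = 47
best[8] = max(4+47, 13+43, 17+31, …, 26+4, 36+0) = 56
best[9] = max(4+56, 13+47, 17+43, …, 36+4, 65+0) = 65
best[10] = max(4+65, 13+56, 17+47, …, 65+4, 53+0) = 69
One optimal cutting: 9 + 1 → $65 + $4 = $69.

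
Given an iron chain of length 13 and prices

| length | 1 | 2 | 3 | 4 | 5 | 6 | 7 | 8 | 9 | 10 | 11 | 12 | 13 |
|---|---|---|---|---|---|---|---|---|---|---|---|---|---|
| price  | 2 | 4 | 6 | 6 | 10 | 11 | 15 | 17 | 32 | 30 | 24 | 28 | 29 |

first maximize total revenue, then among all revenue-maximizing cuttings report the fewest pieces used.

3

Let r[k] be the best obtainable value from length k. For each k, try every first piece i and keep the best of price[i] + r[k−i].
r[1] = 2
r[2] = max(2+2, 4+0) = 4
r[3] = max(2+4, 4+2, 6+0) = 6
r[4] = max(2+6, 4+4, 6+2, 6+0) = 8
r[5] = max(2+8, 4+6, 6+4, 6+2, 10+0) = 10
r[6] = max(2+10, 4+8, 6+6, 6+4, 10+2, 11+0) = 12
r[7] = max(2+12, 4+10, 6+8, …, 11+2, 15+0) = 15
r[8] = max(2+15, 4+12, 6+10, …, 15+2, 17+0) = 17
r[9] = max(2+17, 4+15, 6+12, …, 17+2, 32+0) = 32
r[10] = max(2+32, 4+17, 6+15, …, 32+2, 30+0) = 34
r[11] = max(2+34, 4+32, 6+17, …, 30+2, 24+0) = 36
r[12] = max(2+36, 4+34, 6+32, …, 24+2, 28+0) = 38
r[13] = max(2+38, 4+36, 6+34, …, 28+2, 29+0) = 40
Maximum revenue is $40.
Now minimize piece count subject to staying optimal: for each k, pieces[k] = 1 + min over i with p[i]+r[k−i]=r[k] of pieces[k−i].
pieces[10] = 2
pieces[11] = 2
pieces[12] = 2
pieces[13] = 3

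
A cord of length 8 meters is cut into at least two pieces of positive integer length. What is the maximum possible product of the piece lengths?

18

Fill P[k] for k=2..8: at each k try every first piece i and multiply by the better of (k−i) uncut or P[k−i].
P[2] = 1×max(1,0) = 1×1 = 1
P[3] = 1×max(2,1) = 1×2 = 2
P[4] = 2×max(2,1) = 2×2 = 4
P[5] = 2×max(3,2) = 2×3 = 6
P[6] = 3×max(3,2) = 3×3 = 9
P[7] = 2×max(5,6) = 2×6 = 12
P[8] = 2×max(6,9) = 2×9 = 18
One optimal split: 3 + 3 + 2; product 3×3×2 = 18.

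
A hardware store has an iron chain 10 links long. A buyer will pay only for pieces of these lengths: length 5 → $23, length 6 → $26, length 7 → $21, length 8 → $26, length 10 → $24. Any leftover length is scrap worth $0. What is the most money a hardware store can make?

Let r[k] be the best obtainable value from length k. For each k, try every first piece i and keep the best of price[i] + r[k−i].
r[1] = 0
r[2] = 0
r[3] = 0
r[4] = 0
r[5] = 23
r[6] = max(23+0, 26+0) = 26
r[7] = max(23+0, 26+0, 21+0) = 26
r[8] = max(23+0, 26+0, 21+0, 26+0) = 26
r[9] = max(23+0, 26+0, 21+0, 26+0) = 26
r[10] = max(23+23, 26+0, 21+0, 26+0, 24+0) = 46
One optimal cutting: 5 + 5 → $46.

46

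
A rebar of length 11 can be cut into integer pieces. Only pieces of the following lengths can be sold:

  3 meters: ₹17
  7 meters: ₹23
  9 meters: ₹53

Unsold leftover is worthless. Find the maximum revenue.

53

Consider every possible first cut. best[k] is the best of p[i]+best[k−i] over all sellable i≤k.
best[1] = 0
best[2] = 0
best[3] = 17
best[4] = 17
best[5] = 17
best[6] = 34  (first piece 3, then best[3]=17)
best[7] = 34
best[8] = 34
best[9] = 53
best[10] = 53
best[11] = 53
One optimal cutting: pieces 9 with 2 meters of scrap → ₹53.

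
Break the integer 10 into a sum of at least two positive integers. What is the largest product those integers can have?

Let prod[k] be the best product for length k (with at least one cut). For each first piece i, the rest contributes max(k−i, prod[k−i]).
prod[2] = 1·max(1,0) = 1·1 = 1
prod[3] = 1·max(2,1) = 1·2 = 2
prod[4] = 2·max(2,1) = 2·2 = 4
prod[5] = 2·max(3,2) = 2·3 = 6
prod[6] = 3·max(3,2) = 3·3 = 9
prod[7] = 2·max(5,6) = 2·6 = 12
prod[8] = 2·max(6,9) = 2·9 = 18
prod[9] = 3·max(6,9) = 3·9 = 27
prod[10] = 2·max(8,18) = 2·18 = 36
One optimal split: 3 + 3 + 2 + 2; product 3·3·2·2 = 36.

36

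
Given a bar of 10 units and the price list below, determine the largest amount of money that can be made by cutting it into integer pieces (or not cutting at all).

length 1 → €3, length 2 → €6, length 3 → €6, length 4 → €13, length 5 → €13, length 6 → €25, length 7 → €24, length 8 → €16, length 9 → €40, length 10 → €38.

43

Consider every possible first cut. r[k] is the best of p[i]+r[k−i] over all sellable i≤k.
r[1] = 3
r[2] = max(3+3, 6+0) = 6
r[3] = max(3+6, 6+3, 6+0) = 9
r[4] = max(3+9, 6+6, 6+3, 13+0) = 13
r[5] = max(3+13, 6+9, 6+6, 13+3, 13+0) = 16
r[6] = max(3+16, 6+13, 6+9, 13+6, 13+3, 25+0) = 25
r[7] = max(3+25, 6+16, 6+13, …, 25+3, 24+0) = 28
r[8] = max(3+28, 6+25, 6+16, …, 24+3, 16+0) = 31
r[9] = max(3+31, 6+28, 6+25, …, 16+3, 40+0) = 40
r[10] = max(3+40, 6+31, 6+28, …, 40+3, 38+0) = 43
One optimal cutting: 9 + 1 → €40 + €3 = €43.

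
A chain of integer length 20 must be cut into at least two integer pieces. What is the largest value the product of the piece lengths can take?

1458

Let g[k] be the best product for length k (with at least one cut). For each first piece i, the rest contributes max(k−i, g[k−i]).
g[2] = 1*max(1,0) = 1*1 = 1
g[3] = max(1*2, 2*1) = 2
g[4] = max(1*3, 2*2, 3*1) = 4
g[5] = max(1*4, 2*3, 3*2, 4*1) = 6
g[6] = max(1*6, 2*4, 3*3, 4*2, 5*1) = 9
g[7] = max(1*9, 2*6, 3*4, 4*3, 5*2, 6*1) = 12
g[8] = max(1*12, 2*9, 3*6, …, 6*2, 7*1) = 18
g[9] = max(1*18, 2*12, 3*9, …, 7*2, 8*1) = 27
g[10] = max(1*27, 2*18, 3*12, …, 8*2, 9*1) = 36
g[11] = max(1*36, 2*27, 3*18, …, 9*2, 10*1) = 54
g[12] = max(1*54, 2*36, 3*27, …, 10*2, 11*1) = 81
g[13] = max(1*81, 2*54, 3*36, …, 11*2, 12*1) = 108
g[14] = max(1*108, 2*81, 3*54, …, 12*2, 13*1) = 162
g[15] = max(1*162, 2*108, 3*81, …, 13*2, 14*1) = 243
g[16] = max(1*243, 2*162, 3*108, …, 14*2, 15*1) = 324
g[17] = max(1*324, 2*243, 3*162, …, 15*2, 16*1) = 486
g[18] = max(1*486, 2*324, 3*243, …, 16*2, 17*1) = 729
g[19] = max(1*729, 2*486, 3*324, …, 17*2, 18*1) = 972
g[20] = max(1*972, 2*729, 3*486, …, 18*2, 19*1) = 1458
One optimal split: 3 + 3 + 3 + 3 + 3 + 3 + 2; product 3*3*3*3*3*3*2 = 1458.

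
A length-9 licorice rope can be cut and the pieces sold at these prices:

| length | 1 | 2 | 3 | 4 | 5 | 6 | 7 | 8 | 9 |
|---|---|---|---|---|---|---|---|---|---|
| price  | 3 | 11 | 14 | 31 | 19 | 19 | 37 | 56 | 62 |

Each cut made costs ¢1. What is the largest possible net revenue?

Let net[k] be the best obtainable value from length k. For each k, try every first piece i and keep the best of price[i] + net[k−i] minus the 1 cut fee when i<k.
net[1] = 3
net[2] = max(3+3-1, 11+0) = 11
net[3] = max(3+11-1, 11+3-1, 14+0) = 14
net[4] = max(3+14-1, 11+11-1, 14+3-1, 31+0) = 31
net[5] = max(3+31-1, 11+14-1, 14+11-1, 31+3-1, 19+0) = 33
net[6] = max(3+33-1, 11+31-1, 14+14-1, 31+11-1, 19+3-1, 19+0) = 41
net[7] = max(3+41-1, 11+33-1, 14+31-1, …, 19+3-1, 37+0) = 44
net[8] = max(3+44-1, 11+41-1, 14+33-1, …, 37+3-1, 56+0) = 61
net[9] = max(3+61-1, 11+44-1, 14+41-1, …, 56+3-1, 62+0) = 63
One optimal plan: pieces 4 + 4 + 1 (2 cuts) → ¢65 − ¢2 = ¢63.

63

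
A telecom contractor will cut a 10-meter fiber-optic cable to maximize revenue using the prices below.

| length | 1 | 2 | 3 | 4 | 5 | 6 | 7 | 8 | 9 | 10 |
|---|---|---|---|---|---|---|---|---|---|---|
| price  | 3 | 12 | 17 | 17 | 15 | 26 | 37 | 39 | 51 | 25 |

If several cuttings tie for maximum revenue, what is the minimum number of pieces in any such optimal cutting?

Build r[k] bottom-up: r[k] = max over allowed piece i of (p[i] + r[k−i]).
r[1] = 3
r[2] = 12
r[3] = 17
r[4] = 24  (first piece 2, then r[2]=12)
r[5] = 29  (first piece 2, then r[3]=17)
r[6] = 36  (first piece 2, then r[4]=24)
r[7] = 41  (first piece 2, then r[5]=29)
r[8] = 48  (first piece 2, then r[6]=36)
r[9] = 53  (first piece 2, then r[7]=41)
r[10] = 60  (first piece 2, then r[8]=48)
Maximum revenue is $60.
Now minimize piece count subject to staying optimal: for each k, pieces[k] = 1 + min over i with p[i]+r[k−i]=r[k] of pieces[k−i].
pieces[7] = 3
pieces[8] = 4
pieces[9] = 4
pieces[10] = 5

5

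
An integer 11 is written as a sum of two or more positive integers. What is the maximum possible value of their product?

Fill g[k] for k=2..11: at each k try every first piece i and multiply by the better of (k−i) uncut or g[k−i].
g[2] = 1*max(1,0) = 1*1 = 1
g[3] = max(1*2, 2*1) = 2
g[4] = max(1*3, 2*2, 3*1) = 4
g[5] = max(1*4, 2*3, 3*2, 4*1) = 6
g[6] = max(1*6, 2*4, 3*3, 4*2, 5*1) = 9
g[7] = max(1*9, 2*6, 3*4, 4*3, 5*2, 6*1) = 12
g[8] = max(1*12, 2*9, 3*6, …, 6*2, 7*1) = 18
g[9] = max(1*18, 2*12, 3*9, …, 7*2, 8*1) = 27
g[10] = max(1*27, 2*18, 3*12, …, 8*2, 9*1) = 36
g[11] = max(1*36, 2*27, 3*18, …, 9*2, 10*1) = 54
One optimal split: 3 + 3 + 3 + 2; product 3*3*3*2 = 54.

54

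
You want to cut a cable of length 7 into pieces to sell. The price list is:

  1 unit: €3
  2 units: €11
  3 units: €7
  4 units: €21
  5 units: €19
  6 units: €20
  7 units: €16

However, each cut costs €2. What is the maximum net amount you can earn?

31

Consider every possible first cut. net[k] is the best of p[i]+net[k−i] over all sellable i≤k, charging 2 whenever i<k.
net[1] = 3
net[2] = max(3+3-2, 11+0) = 11
net[3] = max(3+11-2, 11+3-2, 7+0) = 12
net[4] = max(3+12-2, 11+11-2, 7+3-2, 21+0) = 21
net[5] = max(3+21-2, 11+12-2, 7+11-2, 21+3-2, 19+0) = 22
net[6] = max(3+22-2, 11+21-2, 7+12-2, 21+11-2, 19+3-2, 20+0) = 30
net[7] = max(3+30-2, 11+22-2, 7+21-2, …, 20+3-2, 16+0) = 31
One optimal plan: pieces 4 + 2 + 1 (2 cuts) → €35 − €4 = €31.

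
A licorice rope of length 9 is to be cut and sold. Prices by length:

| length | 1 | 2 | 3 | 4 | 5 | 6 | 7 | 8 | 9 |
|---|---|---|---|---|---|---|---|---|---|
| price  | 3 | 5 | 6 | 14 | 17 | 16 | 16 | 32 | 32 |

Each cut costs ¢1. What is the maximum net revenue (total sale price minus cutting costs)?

34

Let net[k] be the best obtainable value from length k. For each k, try every first piece i and keep the best of price[i] + net[k−i] minus the 1 cut fee when i<k.
net[1] = 3
net[2] = max(3+3-1, 5+0) = 5
net[3] = max(3+5-1, 5+3-1, 6+0) = 7
net[4] = max(3+7-1, 5+5-1, 6+3-1, 14+0) = 14
net[5] = max(3+14-1, 5+7-1, 6+5-1, 14+3-1, 17+0) = 17
net[6] = max(3+17-1, 5+14-1, 6+7-1, 14+5-1, 17+3-1, 16+0) = 19
net[7] = max(3+19-1, 5+17-1, 6+14-1, …, 16+3-1, 16+0) = 21
net[8] = max(3+21-1, 5+19-1, 6+17-1, …, 16+3-1, 32+0) = 32
net[9] = max(3+32-1, 5+21-1, 6+19-1, …, 32+3-1, 32+0) = 34
One optimal plan: pieces 8 + 1 (1 cut) → ¢35 − ¢1 = ¢34.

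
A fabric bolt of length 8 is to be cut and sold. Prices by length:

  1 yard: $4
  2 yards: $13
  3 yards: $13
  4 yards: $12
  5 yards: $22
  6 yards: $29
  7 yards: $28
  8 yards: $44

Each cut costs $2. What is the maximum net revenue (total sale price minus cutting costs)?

Build v[k] bottom-up: v[k] = max over allowed piece i of (p[i] + v[k−i]) − 2 per cut.
v[1] = 4
v[2] = max(4+4-2, 13+0) = 13
v[3] = max(4+13-2, 13+4-2, 13+0) = 15
v[4] = max(4+15-2, 13+13-2, 13+4-2, 12+0) = 24
v[5] = max(4+24-2, 13+15-2, 13+13-2, 12+4-2, 22+0) = 26
v[6] = max(4+26-2, 13+24-2, 13+15-2, 12+13-2, 22+4-2, 29+0) = 35
v[7] = max(4+35-2, 13+26-2, 13+24-2, …, 29+4-2, 28+0) = 37
v[8] = max(4+37-2, 13+35-2, 13+26-2, …, 28+4-2, 44+0) = 46
One optimal plan: pieces 2 + 2 + 2 + 2 (3 cuts) → $52 − $6 = $46.

46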